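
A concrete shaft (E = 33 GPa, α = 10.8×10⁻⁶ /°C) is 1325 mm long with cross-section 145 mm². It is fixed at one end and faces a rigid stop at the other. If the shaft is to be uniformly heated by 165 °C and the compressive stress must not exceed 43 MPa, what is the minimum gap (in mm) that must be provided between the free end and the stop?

With no wall the shaft would lengthen by αΔT L = 10.8×10⁻⁶ × 165 × 1325 = 2.361 mm.
A stress of 43 MPa corresponds to the wall pushing the shaft back by σL/E = 43×1325/(33×10³) = 1.727 mm.
So the gap has to take up the difference, g_min = δ_free − σL/E = 2.361 − 1.727 = 0.6346 mm.

g ≈ 0.635 mm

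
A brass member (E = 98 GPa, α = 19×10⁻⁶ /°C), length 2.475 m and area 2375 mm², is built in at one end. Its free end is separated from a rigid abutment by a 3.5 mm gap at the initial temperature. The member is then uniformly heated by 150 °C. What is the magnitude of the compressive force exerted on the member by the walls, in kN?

P ≈ 334 kN

If the wall were absent the member would grow by αΔT L = 19×10⁻⁶ × 150 × 2475 = 7.054 mm.
After closing the 3.5 mm clearance, 7.054 − 3.5 = 3.554 mm of expansion remains to be suppressed by the wall.
Compatibility: PL/(AE) = 3.554 mm, so σ = P/A = E × (3.554/2475) = 140.7 MPa.
P = σA = 140.7 × 2375 = 334.2 kN.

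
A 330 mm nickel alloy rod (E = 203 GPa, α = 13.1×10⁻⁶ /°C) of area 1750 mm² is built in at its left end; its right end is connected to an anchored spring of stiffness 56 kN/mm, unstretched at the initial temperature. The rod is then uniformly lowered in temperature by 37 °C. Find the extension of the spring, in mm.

The unrestrained thermal change is αΔT L = 13.1×10⁻⁶ × 37 × 330 = 0.16 mm.
Let P be the tensile force in the spring. The rod extends elastically by PL/(AE) and the spring stretches by P/k; together these equal δ_free.
P [ L/(AE) + 1/k ] = δ_free → P [ 330/(1750×203×10³) + 1/(56×10³) ] = 0.16.
P = 0.16 / 1.879×10⁻⁵ = 8514 N.
Spring extension = P/k = 8514/(56×10³) = 0.152 mm.

δ ≈ 0.152 mm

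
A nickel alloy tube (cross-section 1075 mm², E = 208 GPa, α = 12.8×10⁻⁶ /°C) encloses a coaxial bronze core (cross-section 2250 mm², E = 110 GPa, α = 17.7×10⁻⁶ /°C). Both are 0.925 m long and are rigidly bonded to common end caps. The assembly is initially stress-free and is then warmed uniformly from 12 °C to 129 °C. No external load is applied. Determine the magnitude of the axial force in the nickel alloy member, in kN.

Equilibrium of a rigid end plate with no external load gives equal and opposite internal forces ±P in the two members. Since α_{bronze} > α_{nickel alloy}, heating drives the bronze into compression and the nickel alloy into tension.
Setting the final lengths equal and cancelling L: (α₁ − α₂)ΔT = P/(A₁E₁) + P/(A₂E₂).
|α₁ − α₂|·ΔT = 4.9×10⁻⁶ × 117 = 0.0005733.
1/(A₁E₁) + 1/(A₂E₂) = 1/(1075×208×10³) + 1/(2250×110×10³) = 8.513×10⁻⁹ N⁻¹.
So P = 0.0005733 / 8.513×10⁻⁹ = 67.35 kN.

P ≈ 67.3 kN (tensile in the nickel alloy)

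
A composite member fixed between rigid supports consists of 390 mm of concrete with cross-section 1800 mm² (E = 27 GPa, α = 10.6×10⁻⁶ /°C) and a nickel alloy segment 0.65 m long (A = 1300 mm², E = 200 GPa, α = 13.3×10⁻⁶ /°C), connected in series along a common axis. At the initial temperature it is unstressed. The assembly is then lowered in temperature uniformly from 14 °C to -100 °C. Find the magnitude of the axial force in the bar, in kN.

Free thermal contraction of the whole bar: Σ αᵢΔT Lᵢ = 10.6×10⁻⁶×114×390 + 13.3×10⁻⁶×114×650 = 1.457 mm.
The walls prevent any net length change, so an axial force P (same in every segment) develops. Compatibility: P · Σ Lᵢ/(AᵢEᵢ) = δ_free.
Σ Lᵢ/(AᵢEᵢ) = 390/(1800×27×10³) + 650/(1300×200×10³) = 1.052×10⁻⁵ mm/N.
Hence P = δ_free / Σ(L/AE) = 1.457/1.052×10⁻⁵ = 138.4 kN (tensile).

P ≈ 138 kN (tensile)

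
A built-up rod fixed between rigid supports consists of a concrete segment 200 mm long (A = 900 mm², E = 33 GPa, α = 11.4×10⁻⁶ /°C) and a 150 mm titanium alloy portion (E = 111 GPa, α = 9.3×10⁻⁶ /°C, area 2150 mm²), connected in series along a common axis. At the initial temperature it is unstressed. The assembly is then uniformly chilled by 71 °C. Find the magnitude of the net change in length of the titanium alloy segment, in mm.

Free thermal contraction of the whole bar: Σ αᵢΔT Lᵢ = 11.4×10⁻⁶×71×200 + 9.3×10⁻⁶×71×150 = 0.2609 mm.
Since the ends are fixed, an axial force P builds up, equal in every segment, with P · Σ Lᵢ/(AᵢEᵢ) = δ_free.
Σ Lᵢ/(AᵢEᵢ) = 200/(900×33×10³) + 150/(2150×111×10³) = 7.363×10⁻⁶ mm/N.
Hence P = δ_free / Σ(L/AE) = 0.2609/7.363×10⁻⁶ = 35.44 kN (tensile).
For the titanium alloy segment, free thermal change = 9.3×10⁻⁶×71×150 = 0.09905 mm and elastic change from P = 35440×150/(2150×111×10³) = 0.02227 mm; these oppose, so the net change is 0.0768 mm (segment shortens).

|ΔL| ≈ 0.0768 mm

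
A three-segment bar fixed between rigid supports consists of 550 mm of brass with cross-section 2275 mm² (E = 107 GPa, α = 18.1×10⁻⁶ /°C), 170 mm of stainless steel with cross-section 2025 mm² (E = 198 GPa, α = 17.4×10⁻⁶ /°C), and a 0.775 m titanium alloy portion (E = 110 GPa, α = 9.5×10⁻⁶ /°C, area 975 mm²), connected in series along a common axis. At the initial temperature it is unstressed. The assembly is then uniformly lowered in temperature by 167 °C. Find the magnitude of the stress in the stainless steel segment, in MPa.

If the supports were absent, the total length change would be Σ αᵢΔT Lᵢ = 18.1×10⁻⁶×167×550 + 17.4×10⁻⁶×167×170 + 9.5×10⁻⁶×167×775 = 3.386 mm.
The rigid supports impose zero overall length change; the single axial force P common to all segments must satisfy P Σ Lᵢ/(AᵢEᵢ) = δ_free.
The series flexibility is Σ Lᵢ/(AᵢEᵢ) = 550/(2275×107×10³) + 170/(2025×198×10³) + 775/(975×110×10³) = 9.91×10⁻⁶ mm/N.
P = 3.386 / 9.91×10⁻⁶ = 341700 N = 341.7 kN, tensile.
σ_{stainless steel} = P / A = 341700 / 2025 = 168.7 MPa.

σ ≈ 169 MPa (tensile)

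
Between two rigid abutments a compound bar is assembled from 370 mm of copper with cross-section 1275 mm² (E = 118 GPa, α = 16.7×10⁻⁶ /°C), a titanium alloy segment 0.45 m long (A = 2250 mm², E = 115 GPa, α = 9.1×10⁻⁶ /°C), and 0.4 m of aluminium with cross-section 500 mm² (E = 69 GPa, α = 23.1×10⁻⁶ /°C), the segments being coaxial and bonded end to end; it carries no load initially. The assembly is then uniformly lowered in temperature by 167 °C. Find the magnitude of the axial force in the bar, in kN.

With the walls removed the bar would change length by δ_free = Σ αᵢΔT Lᵢ = 16.7×10⁻⁶×167×370 + 9.1×10⁻⁶×167×450 + 23.1×10⁻⁶×167×400 = 3.259 mm.
The rigid supports impose zero overall length change; the single axial force P common to all segments must satisfy P Σ Lᵢ/(AᵢEᵢ) = δ_free.
The series flexibility is Σ Lᵢ/(AᵢEᵢ) = 370/(1275×118×10³) + 450/(2250×115×10³) + 400/(500×69×10³) = 1.579×10⁻⁵ mm/N.
So P = 3.259 / 1.579×10⁻⁵ = 206.4 kN, tensile.

P ≈ 206 kN (tensile)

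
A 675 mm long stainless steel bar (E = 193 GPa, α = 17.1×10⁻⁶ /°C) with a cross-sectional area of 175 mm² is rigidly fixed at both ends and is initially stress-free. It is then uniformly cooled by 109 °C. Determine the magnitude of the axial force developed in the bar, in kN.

The ends cannot move, so σ = EαΔT = 193×10³ × 17.1×10⁻⁶ × 109 = 359.7 MPa.
Axial force P = σA = 359.7 × 175 = 62950 N = 62.95 kN, tensile.

P ≈ 63 kN (tensile)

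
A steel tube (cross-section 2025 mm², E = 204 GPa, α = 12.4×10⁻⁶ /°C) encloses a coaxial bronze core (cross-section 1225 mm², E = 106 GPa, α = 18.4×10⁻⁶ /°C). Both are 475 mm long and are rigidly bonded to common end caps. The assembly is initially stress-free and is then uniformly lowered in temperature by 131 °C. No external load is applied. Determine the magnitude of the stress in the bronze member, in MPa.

σ ≈ 63.4 MPa (tensile)

Equilibrium of a rigid end plate with no external load gives equal and opposite internal forces ±P in the two members. Since α_{bronze} > α_{steel}, cooling drives the bronze into tension and the steel into compression.
Setting the final lengths equal and cancelling L: (α₁ − α₂)ΔT = P/(A₁E₁) + P/(A₂E₂).
|α₁ − α₂|·ΔT = 6×10⁻⁶ × 131 = 0.000786.
1/(A₁E₁) + 1/(A₂E₂) = 1/(2025×204×10³) + 1/(1225×106×10³) = 1.012×10⁻⁸ N⁻¹.
So P = 0.000786 / 1.012×10⁻⁸ = 77.65 kN.
σ_{bronze} = P/A₂ = 77650/1225 = 63.39 MPa, tensile.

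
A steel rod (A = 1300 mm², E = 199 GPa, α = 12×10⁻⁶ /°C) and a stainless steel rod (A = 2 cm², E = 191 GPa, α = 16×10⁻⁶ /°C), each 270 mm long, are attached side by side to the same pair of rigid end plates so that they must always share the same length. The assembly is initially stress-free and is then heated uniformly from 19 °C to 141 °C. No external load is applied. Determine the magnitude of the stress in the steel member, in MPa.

σ ≈ 12.5 MPa (tensile)

The stainless steel has the larger α, so on heating it would change length more than the steel if both were free. The rigid plates force a common final length, so the stainless steel is put into compression and the steel into tension, with equal and opposite forces P (no external load).
Setting the final lengths equal and cancelling L: (α₁ − α₂)ΔT = P/(A₁E₁) + P/(A₂E₂).
|α₁ − α₂|·ΔT = 4×10⁻⁶ × 122 = 0.000488.
1/(A₁E₁) + 1/(A₂E₂) = 1/(1300×199×10³) + 1/(200×191×10³) = 3.004×10⁻⁸ N⁻¹.
So P = 0.000488 / 3.004×10⁻⁸ = 16.24 kN.
σ_{steel} = P/A₁ = 16240/1300 = 12.49 MPa, tensile.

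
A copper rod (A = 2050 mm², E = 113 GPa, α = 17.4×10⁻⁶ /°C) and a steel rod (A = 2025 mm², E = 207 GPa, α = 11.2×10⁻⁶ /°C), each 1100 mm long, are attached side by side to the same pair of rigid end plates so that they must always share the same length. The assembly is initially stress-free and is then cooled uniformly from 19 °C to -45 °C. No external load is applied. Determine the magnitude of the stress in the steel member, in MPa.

σ ≈ 29.2 MPa (compressive)

Equilibrium of a rigid end plate with no external load gives equal and opposite internal forces ±P in the two members. Since α_{copper} > α_{steel}, cooling drives the copper into tension and the steel into compression.
Compatibility of the two members (thermal + elastic change equal): (α₁ − α₂)ΔT = P·[1/(A₁E₁) + 1/(A₂E₂)].
|α₁ − α₂|·ΔT = 6.2×10⁻⁶ × 64 = 0.0003968.
1/(A₁E₁) + 1/(A₂E₂) = 1/(2050×113×10³) + 1/(2025×207×10³) = 6.702×10⁻⁹ N⁻¹.
So P = 0.0003968 / 6.702×10⁻⁹ = 59.2 kN.
σ_{steel} = P/A₂ = 59200/2025 = 29.24 MPa, compressive.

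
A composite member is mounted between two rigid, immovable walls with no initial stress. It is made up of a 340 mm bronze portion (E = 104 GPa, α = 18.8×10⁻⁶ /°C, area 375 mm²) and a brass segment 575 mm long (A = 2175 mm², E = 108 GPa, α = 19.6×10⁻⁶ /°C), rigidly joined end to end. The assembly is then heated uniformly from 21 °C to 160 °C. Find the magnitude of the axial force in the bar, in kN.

P ≈ 220 kN (compressive)

If the supports were absent, the total length change would be Σ αᵢΔT Lᵢ = 18.8×10⁻⁶×139×340 + 19.6×10⁻⁶×139×575 = 2.455 mm.
Since the ends are fixed, an axial force P builds up, equal in every segment, with P · Σ Lᵢ/(AᵢEᵢ) = δ_free.
The series flexibility is Σ Lᵢ/(AᵢEᵢ) = 340/(375×104×10³) + 575/(2175×108×10³) = 1.117×10⁻⁵ mm/N.
P = 2.455 / 1.117×10⁻⁵ = 219900 N = 219.9 kN, compressive.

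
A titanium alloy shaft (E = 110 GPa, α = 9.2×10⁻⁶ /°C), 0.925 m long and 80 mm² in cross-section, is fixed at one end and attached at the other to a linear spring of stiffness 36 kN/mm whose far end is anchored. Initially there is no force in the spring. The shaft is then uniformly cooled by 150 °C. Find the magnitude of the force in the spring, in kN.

Free thermal contraction: δ_free = αΔT L = 9.2×10⁻⁶ × 150 × 925 = 1.276 mm.
Let P be the tensile force in the spring. The shaft extends elastically by PL/(AE) and the spring stretches by P/k; together these equal δ_free.
P [ L/(AE) + 1/k ] = δ_free → P [ 925/(80×110×10³) + 1/(36×10³) ] = 1.276.
P = 1.276 / 0.0001329 = 9606 N.

P ≈ 9.61 kN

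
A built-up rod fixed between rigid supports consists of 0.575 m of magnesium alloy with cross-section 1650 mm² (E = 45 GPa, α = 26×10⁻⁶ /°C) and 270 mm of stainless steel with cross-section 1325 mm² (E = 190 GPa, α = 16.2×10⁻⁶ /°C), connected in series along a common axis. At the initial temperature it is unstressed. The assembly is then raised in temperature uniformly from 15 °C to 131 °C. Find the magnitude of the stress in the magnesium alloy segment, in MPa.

σ ≈ 154 MPa (compressive)

Free thermal expansion of the whole bar: Σ αᵢΔT Lᵢ = 26×10⁻⁶×116×575 + 16.2×10⁻⁶×116×270 = 2.242 mm.
The rigid supports impose zero overall length change; the single axial force P common to all segments must satisfy P Σ Lᵢ/(AᵢEᵢ) = δ_free.
The series flexibility is Σ Lᵢ/(AᵢEᵢ) = 575/(1650×45×10³) + 270/(1325×190×10³) = 8.817×10⁻⁶ mm/N.
So P = 2.242 / 8.817×10⁻⁶ = 254.2 kN, compressive.
σ_{magnesium alloy} = P / A = 254200 / 1650 = 154.1 MPa.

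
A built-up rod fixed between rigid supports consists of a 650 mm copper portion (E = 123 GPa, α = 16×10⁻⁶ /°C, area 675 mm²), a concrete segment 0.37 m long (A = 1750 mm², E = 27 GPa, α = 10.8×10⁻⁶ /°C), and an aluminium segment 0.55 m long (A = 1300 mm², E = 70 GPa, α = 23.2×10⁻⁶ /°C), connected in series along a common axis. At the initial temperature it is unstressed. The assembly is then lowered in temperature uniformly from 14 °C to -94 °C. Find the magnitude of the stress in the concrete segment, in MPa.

Free thermal contraction of the whole bar: Σ αᵢΔT Lᵢ = 16×10⁻⁶×108×650 + 10.8×10⁻⁶×108×370 + 23.2×10⁻⁶×108×550 = 2.933 mm.
The rigid supports impose zero overall length change; the single axial force P common to all segments must satisfy P Σ Lᵢ/(AᵢEᵢ) = δ_free.
Σ Lᵢ/(AᵢEᵢ) = 650/(675×123×10³) + 370/(1750×27×10³) + 550/(1300×70×10³) = 2.17×10⁻⁵ mm/N.
So P = 2.933 / 2.17×10⁻⁵ = 135.1 kN, tensile.
σ_{concrete} = P / A = 135100 / 1750 = 77.22 MPa.

σ ≈ 77.2 MPa (tensile)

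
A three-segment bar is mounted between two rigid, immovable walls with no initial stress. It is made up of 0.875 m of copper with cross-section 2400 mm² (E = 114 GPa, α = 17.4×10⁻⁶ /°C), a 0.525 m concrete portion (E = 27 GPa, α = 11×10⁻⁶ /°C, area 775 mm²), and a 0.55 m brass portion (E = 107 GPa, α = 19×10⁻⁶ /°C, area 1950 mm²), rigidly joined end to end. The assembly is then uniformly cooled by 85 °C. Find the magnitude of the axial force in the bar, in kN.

P ≈ 86.4 kN (tensile)

If the supports were absent, the total length change would be Σ αᵢΔT Lᵢ = 17.4×10⁻⁶×85×875 + 11×10⁻⁶×85×525 + 19×10⁻⁶×85×550 = 2.673 mm.
The rigid supports impose zero overall length change; the single axial force P common to all segments must satisfy P Σ Lᵢ/(AᵢEᵢ) = δ_free.
The series flexibility is Σ Lᵢ/(AᵢEᵢ) = 875/(2400×114×10³) + 525/(775×27×10³) + 550/(1950×107×10³) = 3.092×10⁻⁵ mm/N.
Hence P = δ_free / Σ(L/AE) = 2.673/3.092×10⁻⁵ = 86.45 kN (tensile).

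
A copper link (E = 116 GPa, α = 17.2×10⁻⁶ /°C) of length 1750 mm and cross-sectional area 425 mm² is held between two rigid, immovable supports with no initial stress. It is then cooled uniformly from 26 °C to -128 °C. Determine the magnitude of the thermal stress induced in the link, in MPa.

Because both ends are immovable the net strain is zero, and the suppressed thermal strain is αΔT = 17.2×10⁻⁶ × 154 = 2648.8×10⁻⁶.
The stress required to suppress this strain is σ = Eε = 116×10³ × 2648.8×10⁻⁶ = 307.3 MPa, tensile since the link is trying to contract.

σ ≈ 307 MPa (tensile)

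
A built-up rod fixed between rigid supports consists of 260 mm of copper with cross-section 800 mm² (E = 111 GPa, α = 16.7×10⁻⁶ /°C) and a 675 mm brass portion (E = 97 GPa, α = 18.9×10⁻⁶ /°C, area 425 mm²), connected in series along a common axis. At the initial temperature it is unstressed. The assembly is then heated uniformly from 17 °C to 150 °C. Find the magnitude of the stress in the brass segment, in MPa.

Free thermal expansion of the whole bar: Σ αᵢΔT Lᵢ = 16.7×10⁻⁶×133×260 + 18.9×10⁻⁶×133×675 = 2.274 mm.
Since the ends are fixed, an axial force P builds up, equal in every segment, with P · Σ Lᵢ/(AᵢEᵢ) = δ_free.
The series flexibility is Σ Lᵢ/(AᵢEᵢ) = 260/(800×111×10³) + 675/(425×97×10³) = 1.93×10⁻⁵ mm/N.
P = 2.274 / 1.93×10⁻⁵ = 117800 N = 117.8 kN, compressive.
σ_{brass} = P / A = 117800 / 425 = 277.2 MPa.

σ ≈ 277 MPa (compressive)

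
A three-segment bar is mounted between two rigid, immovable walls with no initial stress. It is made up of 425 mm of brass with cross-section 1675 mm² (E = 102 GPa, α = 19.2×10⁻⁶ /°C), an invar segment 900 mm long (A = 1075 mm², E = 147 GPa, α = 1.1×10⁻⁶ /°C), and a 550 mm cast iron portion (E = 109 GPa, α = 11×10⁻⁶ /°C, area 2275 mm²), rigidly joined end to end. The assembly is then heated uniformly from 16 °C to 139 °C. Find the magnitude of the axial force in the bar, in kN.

P ≈ 180 kN (compressive)

Free thermal expansion of the whole bar: Σ αᵢΔT Lᵢ = 19.2×10⁻⁶×123×425 + 1.1×10⁻⁶×123×900 + 11×10⁻⁶×123×550 = 1.87 mm.
Since the ends are fixed, an axial force P builds up, equal in every segment, with P · Σ Lᵢ/(AᵢEᵢ) = δ_free.
The series flexibility is Σ Lᵢ/(AᵢEᵢ) = 425/(1675×102×10³) + 900/(1075×147×10³) + 550/(2275×109×10³) = 1.04×10⁻⁵ mm/N.
Hence P = δ_free / Σ(L/AE) = 1.87/1.04×10⁻⁵ = 179.8 kN (compressive).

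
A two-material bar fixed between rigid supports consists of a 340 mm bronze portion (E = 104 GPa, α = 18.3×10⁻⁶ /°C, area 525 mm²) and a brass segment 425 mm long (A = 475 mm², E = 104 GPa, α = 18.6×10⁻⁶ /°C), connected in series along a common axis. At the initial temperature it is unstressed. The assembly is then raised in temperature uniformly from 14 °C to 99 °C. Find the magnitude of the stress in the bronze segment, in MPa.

σ ≈ 154 MPa (compressive)

With the walls removed the bar would change length by δ_free = Σ αᵢΔT Lᵢ = 18.3×10⁻⁶×85×340 + 18.6×10⁻⁶×85×425 = 1.201 mm.
Since the ends are fixed, an axial force P builds up, equal in every segment, with P · Σ Lᵢ/(AᵢEᵢ) = δ_free.
Σ Lᵢ/(AᵢEᵢ) = 340/(525×104×10³) + 425/(475×104×10³) = 1.483×10⁻⁵ mm/N.
P = 1.201 / 1.483×10⁻⁵ = 80970 N = 80.97 kN, compressive.
σ_{bronze} = P / A = 80970 / 525 = 154.2 MPa.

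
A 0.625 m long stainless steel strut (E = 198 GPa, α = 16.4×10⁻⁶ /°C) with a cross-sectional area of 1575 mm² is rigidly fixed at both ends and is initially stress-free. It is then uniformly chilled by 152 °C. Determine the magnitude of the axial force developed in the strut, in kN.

P ≈ 777 kN (tensile)

With zero net strain, σ = E·αΔT = 198 GPa × 16.4×10⁻⁶ × 152 = 493.6 MPa.
Axial force P = σA = 493.6 × 1575 = 777400 N = 777.4 kN, tensile.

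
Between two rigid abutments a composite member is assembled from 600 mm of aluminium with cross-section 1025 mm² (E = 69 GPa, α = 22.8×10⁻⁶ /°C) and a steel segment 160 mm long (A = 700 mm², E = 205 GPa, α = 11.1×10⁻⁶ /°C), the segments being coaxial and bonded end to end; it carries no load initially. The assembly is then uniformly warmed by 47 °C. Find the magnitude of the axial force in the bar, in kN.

If the supports were absent, the total length change would be Σ αᵢΔT Lᵢ = 22.8×10⁻⁶×47×600 + 11.1×10⁻⁶×47×160 = 0.7264 mm.
Since the ends are fixed, an axial force P builds up, equal in every segment, with P · Σ Lᵢ/(AᵢEᵢ) = δ_free.
The series flexibility is Σ Lᵢ/(AᵢEᵢ) = 600/(1025×69×10³) + 160/(700×205×10³) = 9.599×10⁻⁶ mm/N.
So P = 0.7264 / 9.599×10⁻⁶ = 75.68 kN, compressive.

P ≈ 75.7 kN (compressive)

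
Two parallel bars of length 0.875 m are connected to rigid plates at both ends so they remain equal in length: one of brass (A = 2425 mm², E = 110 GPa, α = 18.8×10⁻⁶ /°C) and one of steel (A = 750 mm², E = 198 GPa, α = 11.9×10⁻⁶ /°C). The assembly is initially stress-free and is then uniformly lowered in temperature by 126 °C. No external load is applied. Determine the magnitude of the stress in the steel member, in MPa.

σ ≈ 111 MPa (compressive)

The brass has the larger α, so on cooling it would change length more than the steel if both were free. The rigid plates force a common final length, so the brass is put into tension and the steel into compression, with equal and opposite forces P (no external load).
Compatibility of the two members (thermal + elastic change equal): (α₁ − α₂)ΔT = P·[1/(A₁E₁) + 1/(A₂E₂)].
|α₁ − α₂|·ΔT = 6.9×10⁻⁶ × 126 = 0.0008694.
1/(A₁E₁) + 1/(A₂E₂) = 1/(2425×110×10³) + 1/(750×198×10³) = 1.048×10⁻⁸ N⁻¹.
So P = 0.0008694 / 1.048×10⁻⁸ = 82.94 kN.
σ_{steel} = P/A₂ = 82940/750 = 110.6 MPa, compressive.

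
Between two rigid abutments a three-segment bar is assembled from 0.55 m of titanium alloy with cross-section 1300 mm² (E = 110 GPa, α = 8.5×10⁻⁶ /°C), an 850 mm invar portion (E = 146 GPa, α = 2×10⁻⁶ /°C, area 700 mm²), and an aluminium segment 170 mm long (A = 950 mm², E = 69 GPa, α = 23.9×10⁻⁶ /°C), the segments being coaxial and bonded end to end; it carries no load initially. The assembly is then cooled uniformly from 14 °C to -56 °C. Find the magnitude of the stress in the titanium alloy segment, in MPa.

σ ≈ 38.1 MPa (tensile)

With the walls removed the bar would change length by δ_free = Σ αᵢΔT Lᵢ = 8.5×10⁻⁶×70×550 + 2×10⁻⁶×70×850 + 23.9×10⁻⁶×70×170 = 0.7307 mm.
The walls prevent any net length change, so an axial force P (same in every segment) develops. Compatibility: P · Σ Lᵢ/(AᵢEᵢ) = δ_free.
The series flexibility is Σ Lᵢ/(AᵢEᵢ) = 550/(1300×110×10³) + 850/(700×146×10³) + 170/(950×69×10³) = 1.476×10⁻⁵ mm/N.
So P = 0.7307 / 1.476×10⁻⁵ = 49.51 kN, tensile.
σ_{titanium alloy} = P / A = 49510 / 1300 = 38.09 MPa.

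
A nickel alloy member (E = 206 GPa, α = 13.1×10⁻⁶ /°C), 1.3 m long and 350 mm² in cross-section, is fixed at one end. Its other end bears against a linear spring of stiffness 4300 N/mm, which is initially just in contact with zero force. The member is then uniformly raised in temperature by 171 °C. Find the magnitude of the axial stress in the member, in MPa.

If the spring were absent the member would lengthen by αΔT L = 13.1×10⁻⁶ × 171 × 1300 = 2.912 mm.
With a force P in the spring, the elastic change of the member is PL/(AE) and that of the spring is P/k; compatibility requires their sum to equal δ_free.
So P = δ_free / [L/(AE) + 1/k] = 2.912 / [ 1300/(350×206×10³) + 1/(4300) ].
P = 2.912 / 0.0002506 = 11620 N.
σ = P/A = 11620/350 = 33.2 MPa.

σ ≈ 33.2 MPa (compressive)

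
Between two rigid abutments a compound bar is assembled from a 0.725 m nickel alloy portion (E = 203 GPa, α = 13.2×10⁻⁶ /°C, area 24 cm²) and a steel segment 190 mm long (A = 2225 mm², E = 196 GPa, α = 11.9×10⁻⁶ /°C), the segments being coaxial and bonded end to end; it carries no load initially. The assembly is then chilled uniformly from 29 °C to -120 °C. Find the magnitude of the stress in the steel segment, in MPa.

With the walls removed the bar would change length by δ_free = Σ αᵢΔT Lᵢ = 13.2×10⁻⁶×149×725 + 11.9×10⁻⁶×149×190 = 1.763 mm.
The walls prevent any net length change, so an axial force P (same in every segment) develops. Compatibility: P · Σ Lᵢ/(AᵢEᵢ) = δ_free.
The series flexibility is Σ Lᵢ/(AᵢEᵢ) = 725/(2400×203×10³) + 190/(2225×196×10³) = 1.924×10⁻⁶ mm/N.
Hence P = δ_free / Σ(L/AE) = 1.763/1.924×10⁻⁶ = 916.3 kN (tensile).
σ_{steel} = P / A = 916300 / 2225 = 411.8 MPa.

σ ≈ 412 MPa (tensile)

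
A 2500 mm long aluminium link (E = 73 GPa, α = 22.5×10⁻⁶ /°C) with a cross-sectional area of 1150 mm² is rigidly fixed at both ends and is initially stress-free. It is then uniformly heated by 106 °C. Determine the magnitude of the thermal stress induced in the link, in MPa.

σ ≈ 174 MPa (compressive)

With length fixed, the mechanical strain must cancel the thermal strain αΔT = 22.5×10⁻⁶ × 106 = 2385×10⁻⁶.
The stress required to suppress this strain is σ = Eε = 73×10³ × 2385×10⁻⁶ = 174.1 MPa, compressive since the link is trying to expand.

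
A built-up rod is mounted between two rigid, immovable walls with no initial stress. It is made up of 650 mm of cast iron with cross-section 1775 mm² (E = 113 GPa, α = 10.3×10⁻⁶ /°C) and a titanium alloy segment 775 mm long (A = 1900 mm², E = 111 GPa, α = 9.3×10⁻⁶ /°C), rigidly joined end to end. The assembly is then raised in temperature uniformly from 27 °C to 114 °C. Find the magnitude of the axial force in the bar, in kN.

Free thermal expansion of the whole bar: Σ αᵢΔT Lᵢ = 10.3×10⁻⁶×87×650 + 9.3×10⁻⁶×87×775 = 1.21 mm.
The walls prevent any net length change, so an axial force P (same in every segment) develops. Compatibility: P · Σ Lᵢ/(AᵢEᵢ) = δ_free.
The series flexibility is Σ Lᵢ/(AᵢEᵢ) = 650/(1775×113×10³) + 775/(1900×111×10³) = 6.915×10⁻⁶ mm/N.
P = 1.21 / 6.915×10⁻⁶ = 174900 N = 174.9 kN, compressive.

P ≈ 175 kN (compressive)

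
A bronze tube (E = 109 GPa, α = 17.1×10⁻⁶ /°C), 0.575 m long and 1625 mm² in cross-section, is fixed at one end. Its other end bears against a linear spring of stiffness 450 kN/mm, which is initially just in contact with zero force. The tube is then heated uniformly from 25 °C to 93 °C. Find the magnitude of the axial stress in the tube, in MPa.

σ ≈ 75.2 MPa (compressive)

Free thermal expansion: δ_free = αΔT L = 17.1×10⁻⁶ × 68 × 575 = 0.6686 mm.
Let P be the compressive force at the spring. The tube shortens elastically by PL/(AE) and the spring compresses by P/k; together these equal δ_free.
P [ L/(AE) + 1/k ] = δ_free → P [ 575/(1625×109×10³) + 1/(450×10³) ] = 0.6686.
P = 0.6686 / 5.469×10⁻⁶ = 122300 N.
σ = P/A = 122300/1625 = 75.24 MPa.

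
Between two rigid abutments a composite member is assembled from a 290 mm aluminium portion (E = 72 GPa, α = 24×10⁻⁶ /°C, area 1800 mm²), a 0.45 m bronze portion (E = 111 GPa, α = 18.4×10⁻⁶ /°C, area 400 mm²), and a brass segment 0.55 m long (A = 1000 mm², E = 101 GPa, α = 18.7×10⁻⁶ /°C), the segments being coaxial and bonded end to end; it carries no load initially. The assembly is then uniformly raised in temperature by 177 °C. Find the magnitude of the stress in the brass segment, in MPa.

σ ≈ 254 MPa (compressive)

Free thermal expansion of the whole bar: Σ αᵢΔT Lᵢ = 24×10⁻⁶×177×290 + 18.4×10⁻⁶×177×450 + 18.7×10⁻⁶×177×550 = 4.518 mm.
Since the ends are fixed, an axial force P builds up, equal in every segment, with P · Σ Lᵢ/(AᵢEᵢ) = δ_free.
Σ Lᵢ/(AᵢEᵢ) = 290/(1800×72×10³) + 450/(400×111×10³) + 550/(1000×101×10³) = 1.782×10⁻⁵ mm/N.
So P = 4.518 / 1.782×10⁻⁵ = 253.6 kN, compressive.
σ_{brass} = P / A = 253600 / 1000 = 253.6 MPa.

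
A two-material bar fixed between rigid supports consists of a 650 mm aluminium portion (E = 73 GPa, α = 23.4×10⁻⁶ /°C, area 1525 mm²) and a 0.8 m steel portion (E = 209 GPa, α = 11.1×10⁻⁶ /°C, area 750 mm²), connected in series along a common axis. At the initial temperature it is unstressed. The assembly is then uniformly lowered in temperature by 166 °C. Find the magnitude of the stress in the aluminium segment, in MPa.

With the walls removed the bar would change length by δ_free = Σ αᵢΔT Lᵢ = 23.4×10⁻⁶×166×650 + 11.1×10⁻⁶×166×800 = 3.999 mm.
Since the ends are fixed, an axial force P builds up, equal in every segment, with P · Σ Lᵢ/(AᵢEᵢ) = δ_free.
The series flexibility is Σ Lᵢ/(AᵢEᵢ) = 650/(1525×73×10³) + 800/(750×209×10³) = 1.094×10⁻⁵ mm/N.
P = 3.999 / 1.094×10⁻⁵ = 365500 N = 365.5 kN, tensile.
σ_{aluminium} = P / A = 365500 / 1525 = 239.6 MPa.

σ ≈ 240 MPa (tensile)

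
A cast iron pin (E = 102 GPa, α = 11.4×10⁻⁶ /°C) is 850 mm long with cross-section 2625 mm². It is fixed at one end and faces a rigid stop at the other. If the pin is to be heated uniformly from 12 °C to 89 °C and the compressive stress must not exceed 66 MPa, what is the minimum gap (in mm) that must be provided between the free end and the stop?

Free expansion if unrestrained: δ_free = αΔT L = 11.4×10⁻⁶ × 77 × 850 = 0.7461 mm.
At the allowable stress the elastic shortening the wall may impose is σL/E = 66 × 850 / (102×10³) = 0.55 mm.
The gap must absorb the remainder: g_min = 0.7461 − 0.55 = 0.1961 mm.

g ≈ 0.196 mm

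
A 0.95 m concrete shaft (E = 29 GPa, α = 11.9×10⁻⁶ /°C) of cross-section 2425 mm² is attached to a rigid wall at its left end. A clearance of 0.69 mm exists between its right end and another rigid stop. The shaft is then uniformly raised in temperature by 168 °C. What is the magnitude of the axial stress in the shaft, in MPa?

Unrestrained expansion: δ_free = αΔT L = 11.9×10⁻⁶ × 168 × 950 = 1.899 mm.
The gap closes (δ_free > 0.69 mm) and the wall then resists a further 1.899 − 0.69 = 1.209 mm of expansion.
Compatibility: PL/(AE) = 1.209 mm, so σ = P/A = E × (1.209/950) = 36.91 MPa.

σ ≈ 36.9 MPa (compressive)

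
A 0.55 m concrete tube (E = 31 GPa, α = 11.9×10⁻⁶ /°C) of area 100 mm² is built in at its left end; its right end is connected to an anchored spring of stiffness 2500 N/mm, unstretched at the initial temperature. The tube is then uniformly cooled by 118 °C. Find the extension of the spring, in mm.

δ ≈ 0.535 mm

If the spring were absent the tube would shorten by αΔT L = 11.9×10⁻⁶ × 118 × 550 = 0.7723 mm.
Let P be the tensile force in the spring. The tube extends elastically by PL/(AE) and the spring stretches by P/k; together these equal δ_free.
So P = δ_free / [L/(AE) + 1/k] = 0.7723 / [ 550/(100×31×10³) + 1/(2500) ].
P = 0.7723 / 0.0005774 = 1338 N.
Spring extension = P/k = 1338/(2500) = 0.535 mm.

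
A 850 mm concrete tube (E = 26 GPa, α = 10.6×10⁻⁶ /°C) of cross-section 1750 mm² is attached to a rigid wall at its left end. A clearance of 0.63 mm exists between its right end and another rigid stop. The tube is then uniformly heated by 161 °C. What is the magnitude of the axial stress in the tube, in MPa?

σ ≈ 25.1 MPa (compressive)

Unrestrained expansion: δ_free = αΔT L = 10.6×10⁻⁶ × 161 × 850 = 1.451 mm.
The gap closes (δ_free > 0.63 mm) and the wall then resists a further 1.451 − 0.63 = 0.8206 mm of expansion.
Compatibility: PL/(AE) = 0.8206 mm, so σ = P/A = E × (0.8206/850) = 25.1 MPa.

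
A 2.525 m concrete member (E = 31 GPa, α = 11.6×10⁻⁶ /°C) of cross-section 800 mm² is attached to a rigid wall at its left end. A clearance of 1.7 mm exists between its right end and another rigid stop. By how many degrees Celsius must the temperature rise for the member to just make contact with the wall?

Contact occurs when the free expansion equals the gap: αΔT L = 1.7 mm.
So ΔT = g/(αL) = 1.7/(11.6×10⁻⁶ × 2525) = 58.04 °C.

ΔT ≈ 58 °C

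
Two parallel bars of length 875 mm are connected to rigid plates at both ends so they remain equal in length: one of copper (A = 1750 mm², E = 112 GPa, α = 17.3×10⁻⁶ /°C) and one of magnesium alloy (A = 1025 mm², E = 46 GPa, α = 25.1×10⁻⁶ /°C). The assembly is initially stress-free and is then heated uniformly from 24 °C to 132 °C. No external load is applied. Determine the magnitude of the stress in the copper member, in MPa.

The magnesium alloy has the larger α, so on heating it would change length more than the copper if both were free. The rigid plates force a common final length, so the magnesium alloy is put into compression and the copper into tension, with equal and opposite forces P (no external load).
Setting the final lengths equal and cancelling L: (α₁ − α₂)ΔT = P/(A₁E₁) + P/(A₂E₂).
|α₁ − α₂|·ΔT = 7.8×10⁻⁶ × 108 = 0.0008424.
1/(A₁E₁) + 1/(A₂E₂) = 1/(1750×112×10³) + 1/(1025×46×10³) = 2.631×10⁻⁸ N⁻¹.
So P = 0.0008424 / 2.631×10⁻⁸ = 32.02 kN.
σ_{copper} = P/A₁ = 32020/1750 = 18.3 MPa, tensile.

σ ≈ 18.3 MPa (tensile)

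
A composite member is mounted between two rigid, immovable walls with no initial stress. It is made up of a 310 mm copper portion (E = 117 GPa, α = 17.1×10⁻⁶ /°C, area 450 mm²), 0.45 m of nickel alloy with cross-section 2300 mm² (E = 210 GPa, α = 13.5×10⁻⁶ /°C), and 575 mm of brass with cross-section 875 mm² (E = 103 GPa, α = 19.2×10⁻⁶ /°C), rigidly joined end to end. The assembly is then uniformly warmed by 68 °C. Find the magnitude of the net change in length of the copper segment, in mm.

With the walls removed the bar would change length by δ_free = Σ αᵢΔT Lᵢ = 17.1×10⁻⁶×68×310 + 13.5×10⁻⁶×68×450 + 19.2×10⁻⁶×68×575 = 1.524 mm.
The rigid supports impose zero overall length change; the single axial force P common to all segments must satisfy P Σ Lᵢ/(AᵢEᵢ) = δ_free.
The series flexibility is Σ Lᵢ/(AᵢEᵢ) = 310/(450×117×10³) + 450/(2300×210×10³) + 575/(875×103×10³) = 1.32×10⁻⁵ mm/N.
So P = 1.524 / 1.32×10⁻⁵ = 115.5 kN, compressive.
For the copper segment, free thermal change = 17.1×10⁻⁶×68×310 = 0.3605 mm and elastic change from P = 115500×310/(450×117×10³) = 0.6799 mm; these oppose, so the net change is 0.319 mm (segment shortens).

|ΔL| ≈ 0.319 mm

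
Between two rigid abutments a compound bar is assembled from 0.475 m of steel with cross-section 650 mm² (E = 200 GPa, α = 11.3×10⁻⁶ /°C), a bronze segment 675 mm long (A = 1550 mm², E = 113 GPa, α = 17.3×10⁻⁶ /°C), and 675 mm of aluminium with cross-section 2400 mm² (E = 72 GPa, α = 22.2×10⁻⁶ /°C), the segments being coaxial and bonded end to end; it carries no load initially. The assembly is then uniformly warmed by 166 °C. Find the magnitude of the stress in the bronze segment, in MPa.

σ ≈ 301 MPa (compressive)

With the walls removed the bar would change length by δ_free = Σ αᵢΔT Lᵢ = 11.3×10⁻⁶×166×475 + 17.3×10⁻⁶×166×675 + 22.2×10⁻⁶×166×675 = 5.317 mm.
The rigid supports impose zero overall length change; the single axial force P common to all segments must satisfy P Σ Lᵢ/(AᵢEᵢ) = δ_free.
The series flexibility is Σ Lᵢ/(AᵢEᵢ) = 475/(650×200×10³) + 675/(1550×113×10³) + 675/(2400×72×10³) = 1.141×10⁻⁵ mm/N.
P = 5.317 / 1.141×10⁻⁵ = 465800 N = 465.8 kN, compressive.
σ_{bronze} = P / A = 465800 / 1550 = 300.5 MPa.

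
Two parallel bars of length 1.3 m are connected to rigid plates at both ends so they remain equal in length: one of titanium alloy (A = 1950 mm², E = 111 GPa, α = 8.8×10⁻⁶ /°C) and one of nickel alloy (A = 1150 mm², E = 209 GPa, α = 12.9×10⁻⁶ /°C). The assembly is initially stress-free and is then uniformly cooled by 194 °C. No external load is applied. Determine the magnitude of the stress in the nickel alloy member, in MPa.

σ ≈ 78.8 MPa (tensile)

Both members must finish at the same length. With the larger α, the nickel alloy tends to over-contract; the plates restrain it, putting the nickel alloy in tension and the titanium alloy in compression. With no external load the two internal forces are equal and opposite, magnitude P.
Compatibility of the two members (thermal + elastic change equal): (α₁ − α₂)ΔT = P·[1/(A₁E₁) + 1/(A₂E₂)].
|α₁ − α₂|·ΔT = 4.1×10⁻⁶ × 194 = 0.0007954.
1/(A₁E₁) + 1/(A₂E₂) = 1/(1950×111×10³) + 1/(1150×209×10³) = 8.781×10⁻⁹ N⁻¹.
P = 0.0007954 / 8.781×10⁻⁹ = 90590 N = 90.59 kN.
σ_{nickel alloy} = P/A₂ = 90590/1150 = 78.77 MPa, tensile.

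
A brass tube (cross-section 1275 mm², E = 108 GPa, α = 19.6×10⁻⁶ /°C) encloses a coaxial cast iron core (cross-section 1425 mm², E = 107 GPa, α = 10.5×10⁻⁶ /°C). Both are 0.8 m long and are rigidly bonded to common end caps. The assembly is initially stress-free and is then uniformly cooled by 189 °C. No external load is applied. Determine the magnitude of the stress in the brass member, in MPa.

Equilibrium of a rigid end plate with no external load gives equal and opposite internal forces ±P in the two members. Since α_{brass} > α_{cast iron}, cooling drives the brass into tension and the cast iron into compression.
Equating the net (thermal + elastic) strains gives |α₁ − α₂|·ΔT = P·[1/(A₁E₁) + 1/(A₂E₂)].
|α₁ − α₂|·ΔT = 9.1×10⁻⁶ × 189 = 0.00172.
1/(A₁E₁) + 1/(A₂E₂) = 1/(1275×108×10³) + 1/(1425×107×10³) = 1.382×10⁻⁸ N⁻¹.
P = 0.00172 / 1.382×10⁻⁸ = 124400 N = 124.4 kN.
σ_{brass} = P/A₁ = 124400/1275 = 97.6 MPa, tensile.

σ ≈ 97.6 MPa (tensile)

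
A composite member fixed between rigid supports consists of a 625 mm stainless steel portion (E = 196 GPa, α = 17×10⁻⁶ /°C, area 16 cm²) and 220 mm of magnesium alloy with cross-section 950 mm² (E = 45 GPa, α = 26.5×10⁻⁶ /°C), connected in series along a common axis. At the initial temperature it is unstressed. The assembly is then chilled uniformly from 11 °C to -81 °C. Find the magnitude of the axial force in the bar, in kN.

P ≈ 212 kN (tensile)

If the supports were absent, the total length change would be Σ αᵢΔT Lᵢ = 17×10⁻⁶×92×625 + 26.5×10⁻⁶×92×220 = 1.514 mm.
The walls prevent any net length change, so an axial force P (same in every segment) develops. Compatibility: P · Σ Lᵢ/(AᵢEᵢ) = δ_free.
The series flexibility is Σ Lᵢ/(AᵢEᵢ) = 625/(1600×196×10³) + 220/(950×45×10³) = 7.139×10⁻⁶ mm/N.
P = 1.514 / 7.139×10⁻⁶ = 212000 N = 212 kN, tensile.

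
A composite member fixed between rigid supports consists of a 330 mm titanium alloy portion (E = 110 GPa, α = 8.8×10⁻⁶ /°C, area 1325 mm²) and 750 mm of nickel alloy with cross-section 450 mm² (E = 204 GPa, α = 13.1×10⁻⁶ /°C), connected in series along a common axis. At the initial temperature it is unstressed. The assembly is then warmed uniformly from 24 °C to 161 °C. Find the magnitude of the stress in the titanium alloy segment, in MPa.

If the supports were absent, the total length change would be Σ αᵢΔT Lᵢ = 8.8×10⁻⁶×137×330 + 13.1×10⁻⁶×137×750 = 1.744 mm.
The walls prevent any net length change, so an axial force P (same in every segment) develops. Compatibility: P · Σ Lᵢ/(AᵢEᵢ) = δ_free.
The series flexibility is Σ Lᵢ/(AᵢEᵢ) = 330/(1325×110×10³) + 750/(450×204×10³) = 1.043×10⁻⁵ mm/N.
So P = 1.744 / 1.043×10⁻⁵ = 167.1 kN, compressive.
σ_{titanium alloy} = P / A = 167100 / 1325 = 126.1 MPa.

σ ≈ 126 MPa (compressive)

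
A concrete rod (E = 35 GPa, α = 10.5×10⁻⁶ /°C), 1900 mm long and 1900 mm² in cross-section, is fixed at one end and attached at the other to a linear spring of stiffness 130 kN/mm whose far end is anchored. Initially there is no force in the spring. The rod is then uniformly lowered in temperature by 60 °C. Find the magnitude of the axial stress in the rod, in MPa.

σ ≈ 17.4 MPa (tensile)

The unrestrained thermal change is αΔT L = 10.5×10⁻⁶ × 60 × 1900 = 1.197 mm.
With a force P in the spring, the elastic change of the rod is PL/(AE) and that of the spring is P/k; compatibility requires their sum to equal δ_free.
P [ L/(AE) + 1/k ] = δ_free → P [ 1900/(1900×35×10³) + 1/(130×10³) ] = 1.197.
P = 1.197 / 3.626×10⁻⁵ = 33010 N.
σ = P/A = 33010/1900 = 17.37 MPa.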